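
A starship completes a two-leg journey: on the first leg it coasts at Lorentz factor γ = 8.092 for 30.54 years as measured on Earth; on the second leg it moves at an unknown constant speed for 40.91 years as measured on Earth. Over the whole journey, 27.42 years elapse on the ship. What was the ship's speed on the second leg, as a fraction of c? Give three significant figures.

β = 0.816

Leg 1: γ = 8.092; τ_1 = 30.54/8.092 = 3.774 years.
Leg 2: speed unknown; τ_2 = 40.91/γ_2.
Total proper time: 3.774 + τ_2 = 27.42, so τ_2 = 27.42 − 3.774 = 23.65 years.
γ_2 = 40.91/23.65 = 1.730; β = √(1 − 1/γ²) = √0.6659.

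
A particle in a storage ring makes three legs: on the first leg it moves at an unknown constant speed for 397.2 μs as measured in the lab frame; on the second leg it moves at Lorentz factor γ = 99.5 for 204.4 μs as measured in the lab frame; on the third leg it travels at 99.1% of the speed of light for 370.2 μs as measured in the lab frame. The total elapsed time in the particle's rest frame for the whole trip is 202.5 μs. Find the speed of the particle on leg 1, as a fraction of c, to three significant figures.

β = 0.925

Leg 1: speed unknown; τ_1 = 397.2/γ_1.
Leg 2: γ = 99.5; τ_2 = 204.4/99.50 = 2.054 μs.
Leg 3: β = 0.991; γ = 1/√(1 − 0.991²) = 1/√0.01792 = 7.470; τ_3 = 370.2/7.470 = 49.56 μs.
Total proper time: τ_1 + 2.054 + 49.56 = 202.5, so τ_1 = 202.5 − 51.61 = 150.9 μs.
γ_1 = 397.2/150.9 = 2.632; β = √(1 − 1/γ²) = √0.8557.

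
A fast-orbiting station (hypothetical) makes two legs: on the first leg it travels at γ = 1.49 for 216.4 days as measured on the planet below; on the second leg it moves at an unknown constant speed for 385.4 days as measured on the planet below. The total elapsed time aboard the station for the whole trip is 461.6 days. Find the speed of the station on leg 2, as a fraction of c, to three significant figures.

β = 0.571

Leg 1: γ = 1.49; τ_1 = 216.4/1.490 = 145.2 days.
Leg 2: speed unknown; τ_2 = 385.4/γ_2.
Total proper time: 145.2 + τ_2 = 461.6, so τ_2 = 461.6 − 145.2 = 316.4 days.
γ_2 = 385.4/316.4 = 1.218; β = √(1 − 1/γ²) = √0.3262.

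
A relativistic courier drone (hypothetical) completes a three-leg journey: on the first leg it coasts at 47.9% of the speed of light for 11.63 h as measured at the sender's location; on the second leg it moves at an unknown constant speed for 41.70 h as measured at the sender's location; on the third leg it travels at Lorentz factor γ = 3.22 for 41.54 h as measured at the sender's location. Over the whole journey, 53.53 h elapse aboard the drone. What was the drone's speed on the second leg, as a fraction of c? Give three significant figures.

β = 0.684

Leg 1: β = 0.479; γ = 1/√(1 − 0.479²) = 1/√0.7706 = 1.139; τ_1 = 11.63/1.139 = 10.21 h.
Leg 2: speed unknown; τ_2 = 41.70/γ_2.
Leg 3: γ = 3.22; τ_3 = 41.54/3.220 = 12.90 h.
Total proper time: 10.21 + τ_2 + 12.90 = 53.53, so τ_2 = 53.53 − 23.11 = 30.42 h.
γ_2 = 41.70/30.42 = 1.371; β = √(1 − 1/γ²) = √0.4678.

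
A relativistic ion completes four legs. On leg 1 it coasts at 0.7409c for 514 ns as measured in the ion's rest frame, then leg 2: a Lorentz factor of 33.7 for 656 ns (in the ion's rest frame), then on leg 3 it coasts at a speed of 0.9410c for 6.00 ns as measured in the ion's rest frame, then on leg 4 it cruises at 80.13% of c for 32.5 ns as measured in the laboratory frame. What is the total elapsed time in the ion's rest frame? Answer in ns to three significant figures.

τ = 1200 ns

Leg 1: 514 ns is already measured in the ion's rest frame.
Leg 2: 656 ns is already measured in the ion's rest frame.
Leg 3: 6.00 ns is already measured in the ion's rest frame.
Leg 4: β = 0.8013; γ = 1/√(1 − 0.8013²) = 1/√0.3579 = 1.672; τ_4 = 32.5/1.672 = 19.44 ns.
Total: 514.0 + 656.0 + 6.000 + 19.44 ns.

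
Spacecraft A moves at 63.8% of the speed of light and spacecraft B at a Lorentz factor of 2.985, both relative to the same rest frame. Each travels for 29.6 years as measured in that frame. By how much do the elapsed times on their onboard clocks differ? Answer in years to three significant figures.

A: β = 0.638; γ = 1/√(1 − 0.638²) = 1/√0.5930 = 1.299; τ_A = 29.6/1.299 = 22.79 years.
B: γ = 2.985; τ_B = 29.6/2.985 = 9.916 years.

|τ_A − τ_B| = 12.9 years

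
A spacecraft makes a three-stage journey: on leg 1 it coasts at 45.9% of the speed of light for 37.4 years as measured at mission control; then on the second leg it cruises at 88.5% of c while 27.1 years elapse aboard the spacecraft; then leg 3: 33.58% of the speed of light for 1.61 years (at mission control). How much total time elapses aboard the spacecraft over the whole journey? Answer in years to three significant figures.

Leg 1: β = 0.459; γ = 1/√(1 − 0.459²) = 1/√0.7893 = 1.126; τ_1 = 37.4/1.126 = 33.23 years.
Leg 2: 27.1 years is already measured aboard the spacecraft.
Leg 3: β = 0.3358; γ = 1/√(1 − 0.3358²) = 1/√0.8872 = 1.062; τ_3 = 1.61/1.062 = 1.517 years.
Total: 33.23 + 27.10 + 1.517 years.

τ = 61.8 years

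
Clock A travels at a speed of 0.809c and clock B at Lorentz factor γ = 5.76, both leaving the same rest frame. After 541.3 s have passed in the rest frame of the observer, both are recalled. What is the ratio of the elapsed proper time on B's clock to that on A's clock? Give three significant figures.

A: γ = 1/√(1 − 0.809²) = 1/√0.3455 = 1.701. B: γ = 5.76.
τ_A/τ_B = γ_B/γ_A = 5.760/1.701 = 3.386, so τ_B/τ_A = 0.2954.

τ_B/τ_A = 0.295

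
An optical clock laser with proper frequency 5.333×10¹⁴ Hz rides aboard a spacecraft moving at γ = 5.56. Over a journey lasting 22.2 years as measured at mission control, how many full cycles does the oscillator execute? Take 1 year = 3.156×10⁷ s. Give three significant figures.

γ = 5.56
The oscillator's own cycle count is N = f × τ where τ is the proper time aboard the spacecraft. τ = Δt/γ = 22.2/5.560 = 3.993 years = 1.260×10⁸ s.
N = 5.333×10¹⁴ × 1.260×10⁸ = 6.720×10²².

N = 6.72×10²²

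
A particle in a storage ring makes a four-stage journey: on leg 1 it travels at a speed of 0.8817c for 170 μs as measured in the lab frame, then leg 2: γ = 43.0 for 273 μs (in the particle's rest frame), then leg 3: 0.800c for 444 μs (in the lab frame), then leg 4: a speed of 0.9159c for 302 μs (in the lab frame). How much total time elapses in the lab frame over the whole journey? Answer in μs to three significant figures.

Leg 1: 170 μs is already measured in the lab frame.
Leg 2: γ = 43.0; Δt_2 = 43.00 × 273 = 1.174×10⁴ μs.
Leg 3: 444 μs is already measured in the lab frame.
Leg 4: 302 μs is already measured in the lab frame.
Total: 170.0 + 1.174×10⁴ + 444.0 + 302.0 μs.

Δt = 1.27×10⁴ μs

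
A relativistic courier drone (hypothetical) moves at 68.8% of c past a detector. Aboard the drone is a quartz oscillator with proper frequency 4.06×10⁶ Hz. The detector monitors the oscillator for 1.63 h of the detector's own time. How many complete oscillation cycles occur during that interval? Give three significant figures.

N = 1.73×10¹⁰

β = 0.688; γ = 1/√(1 − 0.688²) = 1/√0.5267 = 1.378
During 1.63 h of lab time, the oscillator's proper time advances by τ = Δt/γ = 1.63/1.378 = 1.183 h = 4.258×10³ s.
N = f × τ = 4.06×10⁶ × 4.258×10³ = 1.729×10¹⁰.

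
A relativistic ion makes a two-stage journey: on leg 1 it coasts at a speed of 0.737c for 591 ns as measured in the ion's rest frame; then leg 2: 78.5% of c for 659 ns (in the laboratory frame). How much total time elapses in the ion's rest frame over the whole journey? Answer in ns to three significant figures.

τ = 999 ns

Leg 1: 591 ns is already measured in the ion's rest frame.
Leg 2: β = 0.785; γ = 1/√(1 − 0.785²) = 1/√0.3838 = 1.614; τ_2 = 659/1.614 = 408.2 ns.
Total: 591.0 + 408.2 ns.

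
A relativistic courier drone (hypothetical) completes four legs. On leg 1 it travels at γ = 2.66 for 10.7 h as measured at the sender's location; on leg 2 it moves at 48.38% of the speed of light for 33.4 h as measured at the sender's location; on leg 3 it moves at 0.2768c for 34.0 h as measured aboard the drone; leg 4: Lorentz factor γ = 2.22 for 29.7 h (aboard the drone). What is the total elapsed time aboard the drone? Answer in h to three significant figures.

Leg 1: γ = 2.66; τ_1 = 10.7/2.660 = 4.023 h.
Leg 2: β = 0.4838; γ = 1/√(1 − 0.4838²) = 1/√0.7659 = 1.143; τ_2 = 33.4/1.143 = 29.23 h.
Leg 3: 34.0 h is already measured aboard the drone.
Leg 4: 29.7 h is already measured aboard the drone.
Total: 4.023 + 29.23 + 34.00 + 29.70 h.

τ = 97.0 h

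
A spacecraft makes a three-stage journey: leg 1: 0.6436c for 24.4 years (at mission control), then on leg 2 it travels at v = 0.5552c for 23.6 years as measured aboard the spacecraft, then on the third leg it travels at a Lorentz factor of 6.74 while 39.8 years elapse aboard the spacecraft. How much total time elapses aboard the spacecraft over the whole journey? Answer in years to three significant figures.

Leg 1: γ = 1/√(1 − 0.6436²) = 1/√0.5858 = 1.307; τ_1 = 24.4/1.307 = 18.67 years.
Leg 2: 23.6 years is already measured aboard the spacecraft.
Leg 3: 39.8 years is already measured aboard the spacecraft.
Total: 18.67 + 23.60 + 39.80 years.

τ = 82.1 years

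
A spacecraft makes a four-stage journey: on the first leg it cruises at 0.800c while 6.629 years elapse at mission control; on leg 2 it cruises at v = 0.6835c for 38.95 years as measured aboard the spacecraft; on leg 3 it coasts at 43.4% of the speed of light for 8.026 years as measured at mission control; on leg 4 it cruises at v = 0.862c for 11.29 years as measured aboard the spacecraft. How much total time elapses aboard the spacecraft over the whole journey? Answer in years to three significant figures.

τ = 61.4 years

Leg 1: γ = 1/√(1 − 0.800²) = 5/3 ≈ 1.667; τ_1 = 6.629/1.667 = 3.977 years.
Leg 2: 38.95 years is already measured aboard the spacecraft.
Leg 3: β = 0.434; γ = 1/√(1 − 0.434²) = 1/√0.8116 = 1.110; τ_3 = 8.026/1.110 = 7.231 years.
Leg 4: 11.29 years is already measured aboard the spacecraft.
Total: 3.977 + 38.95 + 7.231 + 11.29 years.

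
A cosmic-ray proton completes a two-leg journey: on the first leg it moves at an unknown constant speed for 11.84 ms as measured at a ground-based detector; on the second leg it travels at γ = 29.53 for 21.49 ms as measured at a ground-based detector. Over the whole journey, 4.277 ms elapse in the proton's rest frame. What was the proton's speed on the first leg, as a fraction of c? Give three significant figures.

Leg 1: speed unknown; τ_1 = 11.84/γ_1.
Leg 2: γ = 29.53; τ_2 = 21.49/29.53 = 0.7277 ms.
Total proper time: τ_1 + 0.7277 = 4.277, so τ_1 = 4.277 − 0.7277 = 3.549 ms.
γ_1 = 11.84/3.549 = 3.336; β = √(1 − 1/γ²) = √0.9101.

β = 0.954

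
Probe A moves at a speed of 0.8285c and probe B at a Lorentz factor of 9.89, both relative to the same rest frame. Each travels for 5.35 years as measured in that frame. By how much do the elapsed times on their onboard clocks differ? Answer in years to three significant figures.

A: γ = 1/√(1 − 0.8285²) = 1/√0.3136 = 1.786; τ_A = 5.35/1.786 = 2.996 years.
B: γ = 9.89; τ_B = 5.35/9.890 = 0.5410 years.

|τ_A − τ_B| = 2.45 years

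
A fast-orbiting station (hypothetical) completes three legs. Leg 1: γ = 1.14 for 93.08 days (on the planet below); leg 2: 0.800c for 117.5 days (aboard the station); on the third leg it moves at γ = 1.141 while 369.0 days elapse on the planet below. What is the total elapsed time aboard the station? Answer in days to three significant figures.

Leg 1: γ = 1.14; τ_1 = 93.08/1.140 = 81.65 days.
Leg 2: 117.5 days is already measured aboard the station.
Leg 3: γ = 1.141; τ_3 = 369.0/1.141 = 323.4 days.
Total: 81.65 + 117.5 + 323.4 days.

τ = 523 days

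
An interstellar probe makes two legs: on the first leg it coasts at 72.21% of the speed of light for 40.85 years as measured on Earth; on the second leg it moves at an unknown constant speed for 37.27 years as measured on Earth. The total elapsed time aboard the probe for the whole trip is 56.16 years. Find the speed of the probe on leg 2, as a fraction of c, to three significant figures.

Leg 1: β = 0.7221; γ = 1/√(1 − 0.7221²) = 1/√0.4786 = 1.446; τ_1 = 40.85/1.446 = 28.26 years.
Leg 2: speed unknown; τ_2 = 37.27/γ_2.
Total proper time: 28.26 + τ_2 = 56.16, so τ_2 = 56.16 − 28.26 = 27.90 years.
γ_2 = 37.27/27.90 = 1.336; β = √(1 − 1/γ²) = √0.4396.

β = 0.663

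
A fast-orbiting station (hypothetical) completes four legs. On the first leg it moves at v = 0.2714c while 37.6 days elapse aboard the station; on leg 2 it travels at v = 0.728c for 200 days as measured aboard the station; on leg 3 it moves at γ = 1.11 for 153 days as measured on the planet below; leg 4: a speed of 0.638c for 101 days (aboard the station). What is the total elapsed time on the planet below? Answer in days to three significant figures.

Δt = 615 days

Leg 1: γ = 1/√(1 − 0.2714²) = 1/√0.9263 = 1.039; Δt_1 = 1.039 × 37.6 = 39.07 days.
Leg 2: γ = 1/√(1 − 0.728²) = 1/√0.4700 = 1.459; Δt_2 = 1.459 × 200 = 291.7 days.
Leg 3: 153 days is already measured on the planet below.
Leg 4: γ = 1/√(1 − 0.638²) = 1/√0.5930 = 1.299; Δt_4 = 1.299 × 101 = 131.2 days.
Total: 39.07 + 291.7 + 153.0 + 131.2 days.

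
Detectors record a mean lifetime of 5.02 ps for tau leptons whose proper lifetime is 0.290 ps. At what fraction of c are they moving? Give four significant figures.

β = 0.9983

γ = Δt/τ₀ = 5.02/0.290 = 17.31
β = √(1 − 1/γ²) = √(1 − 0.003337) = √0.9967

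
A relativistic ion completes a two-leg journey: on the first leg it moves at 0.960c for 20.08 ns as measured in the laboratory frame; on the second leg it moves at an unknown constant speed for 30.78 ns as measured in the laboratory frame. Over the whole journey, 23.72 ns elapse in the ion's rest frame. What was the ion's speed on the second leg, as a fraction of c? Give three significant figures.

β = 0.809

Leg 1: γ = 1/√(1 − 0.960²) = 25/7 ≈ 3.571; τ_1 = 20.08/3.571 = 5.622 ns.
Leg 2: speed unknown; τ_2 = 30.78/γ_2.
Total proper time: 5.622 + τ_2 = 23.72, so τ_2 = 23.72 − 5.622 = 18.10 ns.
γ_2 = 30.78/18.10 = 1.701; β = √(1 − 1/γ²) = √0.6543.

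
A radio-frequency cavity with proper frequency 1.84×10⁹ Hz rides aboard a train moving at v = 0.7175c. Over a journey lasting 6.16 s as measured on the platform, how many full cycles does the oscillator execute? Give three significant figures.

γ = 1/√(1 − 0.7175²) = 1/√0.4852 = 1.436
The oscillator's own cycle count is N = f × τ where τ is the proper time on the train. τ = Δt/γ = 6.16/1.436 = 4.291 s = 4.291×10⁰ s.
N = 1.84×10⁹ × 4.291×10⁰ = 7.895×10⁹.

N = 7.90×10⁹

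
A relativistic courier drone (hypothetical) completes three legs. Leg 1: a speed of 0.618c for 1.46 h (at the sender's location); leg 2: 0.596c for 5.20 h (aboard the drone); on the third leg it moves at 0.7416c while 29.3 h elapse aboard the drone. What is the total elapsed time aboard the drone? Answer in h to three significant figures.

τ = 35.6 h

Leg 1: γ = 1/√(1 − 0.618²) = 1/√0.6181 = 1.272; τ_1 = 1.46/1.272 = 1.148 h.
Leg 2: 5.20 h is already measured aboard the drone.
Leg 3: 29.3 h is already measured aboard the drone.
Total: 1.148 + 5.200 + 29.30 h.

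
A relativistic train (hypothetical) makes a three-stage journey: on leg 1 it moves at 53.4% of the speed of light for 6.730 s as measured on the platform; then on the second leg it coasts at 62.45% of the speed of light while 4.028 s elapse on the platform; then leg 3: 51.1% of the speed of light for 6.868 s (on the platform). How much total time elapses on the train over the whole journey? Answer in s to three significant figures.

τ = 14.7 s

Leg 1: β = 0.534; γ = 1/√(1 − 0.534²) = 1/√0.7148 = 1.183; τ_1 = 6.730/1.183 = 5.690 s.
Leg 2: β = 0.6245; γ = 1/√(1 − 0.6245²) = 1/√0.6100 = 1.280; τ_2 = 4.028/1.280 = 3.146 s.
Leg 3: β = 0.511; γ = 1/√(1 − 0.511²) = 1/√0.7389 = 1.163; τ_3 = 6.868/1.163 = 5.904 s.
Total: 5.690 + 3.146 + 5.904 s.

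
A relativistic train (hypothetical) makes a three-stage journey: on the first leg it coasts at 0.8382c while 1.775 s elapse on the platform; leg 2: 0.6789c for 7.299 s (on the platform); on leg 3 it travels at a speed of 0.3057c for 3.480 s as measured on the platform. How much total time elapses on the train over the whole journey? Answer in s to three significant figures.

Leg 1: γ = 1/√(1 − 0.8382²) = 1/√0.2974 = 1.834; τ_1 = 1.775/1.834 = 0.9680 s.
Leg 2: γ = 1/√(1 − 0.6789²) = 1/√0.5391 = 1.362; τ_2 = 7.299/1.362 = 5.359 s.
Leg 3: γ = 1/√(1 − 0.3057²) = 1/√0.9065 = 1.050; τ_3 = 3.480/1.050 = 3.313 s.
Total: 0.9680 + 5.359 + 3.313 s.

τ = 9.64 s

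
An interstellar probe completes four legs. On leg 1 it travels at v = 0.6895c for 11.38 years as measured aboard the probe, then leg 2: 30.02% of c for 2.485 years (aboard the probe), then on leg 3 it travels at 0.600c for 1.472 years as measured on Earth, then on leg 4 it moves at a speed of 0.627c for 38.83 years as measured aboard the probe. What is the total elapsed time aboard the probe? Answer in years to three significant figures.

τ = 53.9 years

Leg 1: 11.38 years is already measured aboard the probe.
Leg 2: 2.485 years is already measured aboard the probe.
Leg 3: γ = 1/√(1 − 0.600²) = 5/4 = 1.250; τ_3 = 1.472/1.250 = 1.178 years.
Leg 4: 38.83 years is already measured aboard the probe.
Total: 11.38 + 2.485 + 1.178 + 38.83 years.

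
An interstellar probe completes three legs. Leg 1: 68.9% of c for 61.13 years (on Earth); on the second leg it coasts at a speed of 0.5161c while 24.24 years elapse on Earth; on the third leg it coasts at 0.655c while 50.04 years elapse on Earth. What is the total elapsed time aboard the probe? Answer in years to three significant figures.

Leg 1: β = 0.689; γ = 1/√(1 − 0.689²) = 1/√0.5253 = 1.380; τ_1 = 61.13/1.380 = 44.30 years.
Leg 2: γ = 1/√(1 − 0.5161²) = 1/√0.7336 = 1.168; τ_2 = 24.24/1.168 = 20.76 years.
Leg 3: γ = 1/√(1 − 0.655²) = 1/√0.5710 = 1.323; τ_3 = 50.04/1.323 = 37.81 years.
Total: 44.30 + 20.76 + 37.81 years.

τ = 103 years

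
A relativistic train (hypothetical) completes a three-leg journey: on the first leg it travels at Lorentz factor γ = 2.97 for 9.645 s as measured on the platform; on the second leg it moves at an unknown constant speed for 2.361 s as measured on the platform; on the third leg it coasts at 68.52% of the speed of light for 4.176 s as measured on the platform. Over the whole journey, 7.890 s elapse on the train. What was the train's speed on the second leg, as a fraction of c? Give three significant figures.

Leg 1: γ = 2.97; τ_1 = 9.645/2.970 = 3.247 s.
Leg 2: speed unknown; τ_2 = 2.361/γ_2.
Leg 3: β = 0.6852; γ = 1/√(1 − 0.6852²) = 1/√0.5305 = 1.373; τ_3 = 4.176/1.373 = 3.042 s.
Total proper time: 3.247 + τ_2 + 3.042 = 7.890, so τ_2 = 7.890 − 6.289 = 1.601 s.
γ_2 = 2.361/1.601 = 1.475; β = √(1 − 1/γ²) = √0.5402.

β = 0.735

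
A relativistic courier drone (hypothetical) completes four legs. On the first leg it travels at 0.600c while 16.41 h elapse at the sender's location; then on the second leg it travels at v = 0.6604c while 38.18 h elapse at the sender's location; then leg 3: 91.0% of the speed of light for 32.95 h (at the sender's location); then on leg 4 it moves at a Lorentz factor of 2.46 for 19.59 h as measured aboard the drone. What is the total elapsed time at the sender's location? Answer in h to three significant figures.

Δt = 136 h

Leg 1: 16.41 h is already measured at the sender's location.
Leg 2: 38.18 h is already measured at the sender's location.
Leg 3: 32.95 h is already measured at the sender's location.
Leg 4: γ = 2.46; Δt_4 = 2.460 × 19.59 = 48.19 h.
Total: 16.41 + 38.18 + 32.95 + 48.19 h.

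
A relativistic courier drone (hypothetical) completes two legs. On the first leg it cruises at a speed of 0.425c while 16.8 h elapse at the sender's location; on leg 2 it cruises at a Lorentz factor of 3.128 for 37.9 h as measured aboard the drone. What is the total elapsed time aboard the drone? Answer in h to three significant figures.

τ = 53.1 h

Leg 1: γ = 1/√(1 − 0.425²) = 1/√0.8194 = 1.105; τ_1 = 16.8/1.105 = 15.21 h.
Leg 2: 37.9 h is already measured aboard the drone.
Total: 15.21 + 37.90 h.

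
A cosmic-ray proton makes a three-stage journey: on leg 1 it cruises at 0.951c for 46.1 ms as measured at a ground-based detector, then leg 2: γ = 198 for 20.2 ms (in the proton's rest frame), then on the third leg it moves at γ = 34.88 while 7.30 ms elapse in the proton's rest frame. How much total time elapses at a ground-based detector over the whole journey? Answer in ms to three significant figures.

Δt = 4300 ms

Leg 1: 46.1 ms is already measured at a ground-based detector.
Leg 2: γ = 198; Δt_2 = 198.0 × 20.2 = 4000 ms.
Leg 3: γ = 34.88; Δt_3 = 34.88 × 7.30 = 254.6 ms.
Total: 46.10 + 4000 + 254.6 ms.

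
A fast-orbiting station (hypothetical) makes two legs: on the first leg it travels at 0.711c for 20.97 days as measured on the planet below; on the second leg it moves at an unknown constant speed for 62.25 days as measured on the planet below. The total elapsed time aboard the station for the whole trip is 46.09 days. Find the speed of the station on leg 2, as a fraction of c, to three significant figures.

β = 0.864

Leg 1: γ = 1/√(1 − 0.711²) = 1/√0.4945 = 1.422; τ_1 = 20.97/1.422 = 14.75 days.
Leg 2: speed unknown; τ_2 = 62.25/γ_2.
Total proper time: 14.75 + τ_2 = 46.09, so τ_2 = 46.09 − 14.75 = 31.34 days.
γ_2 = 62.25/31.34 = 1.986; β = √(1 − 1/γ²) = √0.7465.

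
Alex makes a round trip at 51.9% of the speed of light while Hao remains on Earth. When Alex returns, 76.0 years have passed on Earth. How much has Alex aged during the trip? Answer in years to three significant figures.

β = 0.519; γ = 1/√(1 − 0.519²) = 1/√0.7306 = 1.170
Alex's clock measures proper time along the trip: τ = Δt/γ = 76.0/1.170 years.

τ = 65.0 years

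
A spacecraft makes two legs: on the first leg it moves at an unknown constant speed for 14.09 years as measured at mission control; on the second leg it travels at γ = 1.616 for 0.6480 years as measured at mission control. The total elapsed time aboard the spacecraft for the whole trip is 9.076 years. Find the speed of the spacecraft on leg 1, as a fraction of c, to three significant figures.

Leg 1: speed unknown; τ_1 = 14.09/γ_1.
Leg 2: γ = 1.616; τ_2 = 0.6480/1.616 = 0.4010 years.
Total proper time: τ_1 + 0.4010 = 9.076, so τ_1 = 9.076 − 0.4010 = 8.675 years.
γ_1 = 14.09/8.675 = 1.624; β = √(1 − 1/γ²) = √0.6209.

β = 0.788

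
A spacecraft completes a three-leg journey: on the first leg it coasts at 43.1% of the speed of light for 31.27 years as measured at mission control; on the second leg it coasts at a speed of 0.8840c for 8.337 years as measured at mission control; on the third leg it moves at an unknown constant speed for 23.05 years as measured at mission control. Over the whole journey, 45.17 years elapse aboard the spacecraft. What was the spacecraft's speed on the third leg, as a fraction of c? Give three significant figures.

β = 0.824

Leg 1: β = 0.431; γ = 1/√(1 − 0.431²) = 1/√0.8142 = 1.108; τ_1 = 31.27/1.108 = 28.22 years.
Leg 2: γ = 1/√(1 − 0.8840²) = 1/√0.2185 = 2.139; τ_2 = 8.337/2.139 = 3.897 years.
Leg 3: speed unknown; τ_3 = 23.05/γ_3.
Total proper time: 28.22 + 3.897 + τ_3 = 45.17, so τ_3 = 45.17 − 32.11 = 13.06 years.
γ_3 = 23.05/13.06 = 1.765; β = √(1 − 1/γ²) = √0.6792.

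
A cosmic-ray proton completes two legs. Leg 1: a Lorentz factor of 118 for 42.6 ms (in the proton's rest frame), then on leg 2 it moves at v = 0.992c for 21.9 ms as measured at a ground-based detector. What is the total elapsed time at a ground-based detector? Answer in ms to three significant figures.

Δt = 5050 ms

Leg 1: γ = 118; Δt_1 = 118.0 × 42.6 = 5027 ms.
Leg 2: 21.9 ms is already measured at a ground-based detector.
Total: 5027 + 21.90 ms.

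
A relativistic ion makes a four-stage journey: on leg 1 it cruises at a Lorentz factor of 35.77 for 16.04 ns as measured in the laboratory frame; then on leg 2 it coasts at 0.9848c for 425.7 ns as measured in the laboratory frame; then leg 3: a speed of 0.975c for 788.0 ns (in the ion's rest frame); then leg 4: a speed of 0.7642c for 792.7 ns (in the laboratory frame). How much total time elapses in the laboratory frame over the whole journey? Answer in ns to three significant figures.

Leg 1: 16.04 ns is already measured in the laboratory frame.
Leg 2: 425.7 ns is already measured in the laboratory frame.
Leg 3: γ = 1/√(1 − 0.975²) = 1/√0.04938 = 4.500; Δt_3 = 4.500 × 788.0 = 3546 ns.
Leg 4: 792.7 ns is already measured in the laboratory frame.
Total: 16.04 + 425.7 + 3546 + 792.7 ns.

Δt = 4780 ns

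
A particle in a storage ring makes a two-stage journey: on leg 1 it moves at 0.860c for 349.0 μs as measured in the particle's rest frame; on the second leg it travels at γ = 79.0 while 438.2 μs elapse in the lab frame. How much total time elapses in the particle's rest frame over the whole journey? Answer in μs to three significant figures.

τ = 355 μs

Leg 1: 349.0 μs is already measured in the particle's rest frame.
Leg 2: γ = 79.0; τ_2 = 438.2/79.00 = 5.547 μs.
Total: 349.0 + 5.547 μs.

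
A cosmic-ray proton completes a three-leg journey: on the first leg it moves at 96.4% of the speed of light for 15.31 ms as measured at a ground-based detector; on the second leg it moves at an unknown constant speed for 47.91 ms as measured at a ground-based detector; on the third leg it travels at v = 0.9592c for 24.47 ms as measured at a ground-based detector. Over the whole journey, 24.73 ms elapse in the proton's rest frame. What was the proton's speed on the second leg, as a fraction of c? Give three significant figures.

Leg 1: β = 0.964; γ = 1/√(1 − 0.964²) = 1/√0.07070 = 3.761; τ_1 = 15.31/3.761 = 4.071 ms.
Leg 2: speed unknown; τ_2 = 47.91/γ_2.
Leg 3: γ = 1/√(1 − 0.9592²) = 1/√0.07994 = 3.537; τ_3 = 24.47/3.537 = 6.918 ms.
Total proper time: 4.071 + τ_2 + 6.918 = 24.73, so τ_2 = 24.73 − 10.99 = 13.74 ms.
γ_2 = 47.91/13.74 = 3.487; β = √(1 − 1/γ²) = √0.9177.

β = 0.958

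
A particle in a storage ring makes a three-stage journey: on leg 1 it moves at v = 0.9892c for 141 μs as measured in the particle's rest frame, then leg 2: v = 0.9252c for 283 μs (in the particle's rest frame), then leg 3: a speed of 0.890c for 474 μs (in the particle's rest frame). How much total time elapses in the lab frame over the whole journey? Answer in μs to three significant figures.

Leg 1: γ = 1/√(1 − 0.9892²) = 1/√0.02148 = 6.823; Δt_1 = 6.823 × 141 = 962.0 μs.
Leg 2: γ = 1/√(1 − 0.9252²) = 1/√0.1440 = 2.635; Δt_2 = 2.635 × 283 = 745.8 μs.
Leg 3: γ = 1/√(1 − 0.890²) = 1/√0.2079 = 2.193; Δt_3 = 2.193 × 474 = 1040 μs.
Total: 962.0 + 745.8 + 1040 μs.

Δt = 2750 μs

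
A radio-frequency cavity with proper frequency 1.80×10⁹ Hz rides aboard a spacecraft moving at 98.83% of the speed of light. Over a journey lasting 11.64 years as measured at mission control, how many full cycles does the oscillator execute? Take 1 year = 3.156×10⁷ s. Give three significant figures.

N = 1.01×10¹⁷

β = 0.9883; γ = 1/√(1 − 0.9883²) = 1/√0.02326 = 6.556
The oscillator's own cycle count is N = f × τ where τ is the proper time aboard the spacecraft. τ = Δt/γ = 11.64/6.556 = 1.775 years = 5.603×10⁷ s.
N = 1.80×10⁹ × 5.603×10⁷ = 1.009×10¹⁷.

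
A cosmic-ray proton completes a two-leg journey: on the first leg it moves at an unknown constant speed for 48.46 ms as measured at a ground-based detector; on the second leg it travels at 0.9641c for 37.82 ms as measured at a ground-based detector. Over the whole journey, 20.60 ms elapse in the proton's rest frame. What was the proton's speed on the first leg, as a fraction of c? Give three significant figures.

β = 0.976

Leg 1: speed unknown; τ_1 = 48.46/γ_1.
Leg 2: γ = 1/√(1 − 0.9641²) = 1/√0.07051 = 3.766; τ_2 = 37.82/3.766 = 10.04 ms.
Total proper time: τ_1 + 10.04 = 20.60, so τ_1 = 20.60 − 10.04 = 10.56 ms.
γ_1 = 48.46/10.56 = 4.590; β = √(1 − 1/γ²) = √0.9525.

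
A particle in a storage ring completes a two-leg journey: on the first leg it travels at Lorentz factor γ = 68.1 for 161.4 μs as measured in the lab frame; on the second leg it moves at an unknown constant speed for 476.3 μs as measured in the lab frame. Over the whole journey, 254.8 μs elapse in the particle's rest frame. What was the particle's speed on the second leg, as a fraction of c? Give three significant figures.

Leg 1: γ = 68.1; τ_1 = 161.4/68.10 = 2.370 μs.
Leg 2: speed unknown; τ_2 = 476.3/γ_2.
Total proper time: 2.370 + τ_2 = 254.8, so τ_2 = 254.8 − 2.370 = 252.4 μs.
γ_2 = 476.3/252.4 = 1.887; β = √(1 − 1/γ²) = √0.7191.

β = 0.848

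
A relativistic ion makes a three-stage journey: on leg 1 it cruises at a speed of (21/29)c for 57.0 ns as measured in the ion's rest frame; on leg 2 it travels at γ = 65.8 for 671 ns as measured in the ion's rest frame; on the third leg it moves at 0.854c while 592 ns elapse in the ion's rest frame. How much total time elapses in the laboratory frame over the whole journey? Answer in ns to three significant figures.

Δt = 4.54×10⁴ ns

Leg 1: γ = 1/√(1 − (21/29)²) = 29/20 = 1.450; Δt_1 = 1.450 × 57.0 = 82.65 ns.
Leg 2: γ = 65.8; Δt_2 = 65.80 × 671 = 4.415×10⁴ ns.
Leg 3: γ = 1/√(1 − 0.854²) = 1/√0.2707 = 1.922; Δt_3 = 1.922 × 592 = 1138 ns.
Total: 82.65 + 4.415×10⁴ + 1138 ns.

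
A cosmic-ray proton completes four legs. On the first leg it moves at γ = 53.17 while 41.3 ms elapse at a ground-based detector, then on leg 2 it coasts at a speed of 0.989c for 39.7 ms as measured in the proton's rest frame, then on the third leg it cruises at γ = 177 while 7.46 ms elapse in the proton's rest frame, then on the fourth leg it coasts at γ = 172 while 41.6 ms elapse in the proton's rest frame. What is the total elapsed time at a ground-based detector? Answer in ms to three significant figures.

Δt = 8790 ms

Leg 1: 41.3 ms is already measured at a ground-based detector.
Leg 2: γ = 1/√(1 − 0.989²) = 1/√0.02188 = 6.761; Δt_2 = 6.761 × 39.7 = 268.4 ms.
Leg 3: γ = 177; Δt_3 = 177.0 × 7.46 = 1320 ms.
Leg 4: γ = 172; Δt_4 = 172.0 × 41.6 = 7155 ms.
Total: 41.30 + 268.4 + 1320 + 7155 ms.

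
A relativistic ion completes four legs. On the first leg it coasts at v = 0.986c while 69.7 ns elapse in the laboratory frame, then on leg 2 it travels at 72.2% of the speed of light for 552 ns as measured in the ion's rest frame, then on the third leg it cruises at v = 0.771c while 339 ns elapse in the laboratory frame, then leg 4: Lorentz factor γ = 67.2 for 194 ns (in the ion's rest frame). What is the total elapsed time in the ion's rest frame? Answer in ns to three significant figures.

Leg 1: γ = 1/√(1 − 0.986²) = 1/√0.02780 = 5.997; τ_1 = 69.7/5.997 = 11.62 ns.
Leg 2: 552 ns is already measured in the ion's rest frame.
Leg 3: γ = 1/√(1 − 0.771²) = 1/√0.4056 = 1.570; τ_3 = 339/1.570 = 215.9 ns.
Leg 4: 194 ns is already measured in the ion's rest frame.
Total: 11.62 + 552.0 + 215.9 + 194.0 ns.

τ = 974 ns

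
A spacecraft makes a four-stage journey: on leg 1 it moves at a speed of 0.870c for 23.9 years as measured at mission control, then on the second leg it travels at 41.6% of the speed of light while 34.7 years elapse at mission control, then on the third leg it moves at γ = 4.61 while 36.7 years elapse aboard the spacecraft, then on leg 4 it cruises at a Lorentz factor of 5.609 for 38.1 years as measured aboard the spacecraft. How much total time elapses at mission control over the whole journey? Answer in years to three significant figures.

Δt = 441 years

Leg 1: 23.9 years is already measured at mission control.
Leg 2: 34.7 years is already measured at mission control.
Leg 3: γ = 4.61; Δt_3 = 4.610 × 36.7 = 169.2 years.
Leg 4: γ = 5.609; Δt_4 = 5.609 × 38.1 = 213.7 years.
Total: 23.90 + 34.70 + 169.2 + 213.7 years.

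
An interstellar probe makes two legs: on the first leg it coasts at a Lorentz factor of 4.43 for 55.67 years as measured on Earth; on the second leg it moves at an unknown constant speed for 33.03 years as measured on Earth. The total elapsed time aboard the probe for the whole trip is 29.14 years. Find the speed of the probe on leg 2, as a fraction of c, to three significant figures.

Leg 1: γ = 4.43; τ_1 = 55.67/4.430 = 12.57 years.
Leg 2: speed unknown; τ_2 = 33.03/γ_2.
Total proper time: 12.57 + τ_2 = 29.14, so τ_2 = 29.14 − 12.57 = 16.57 years.
γ_2 = 33.03/16.57 = 1.993; β = √(1 − 1/γ²) = √0.7482.

β = 0.865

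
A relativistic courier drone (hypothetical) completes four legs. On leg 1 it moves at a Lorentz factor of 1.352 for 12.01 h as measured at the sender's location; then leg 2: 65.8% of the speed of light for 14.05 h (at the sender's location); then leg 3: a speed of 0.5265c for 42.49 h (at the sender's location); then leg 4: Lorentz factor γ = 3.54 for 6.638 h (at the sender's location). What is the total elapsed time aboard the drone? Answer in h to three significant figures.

τ = 57.5 h

Leg 1: γ = 1.352; τ_1 = 12.01/1.352 = 8.883 h.
Leg 2: β = 0.658; γ = 1/√(1 − 0.658²) = 1/√0.5670 = 1.328; τ_2 = 14.05/1.328 = 10.58 h.
Leg 3: γ = 1/√(1 − 0.5265²) = 1/√0.7228 = 1.176; τ_3 = 42.49/1.176 = 36.12 h.
Leg 4: γ = 3.54; τ_4 = 6.638/3.540 = 1.875 h.
Total: 8.883 + 10.58 + 36.12 + 1.875 h.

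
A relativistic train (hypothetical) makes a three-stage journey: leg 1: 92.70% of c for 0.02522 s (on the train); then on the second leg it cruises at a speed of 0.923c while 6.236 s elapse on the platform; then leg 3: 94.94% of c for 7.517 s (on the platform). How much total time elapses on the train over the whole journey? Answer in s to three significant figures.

Leg 1: 0.02522 s is already measured on the train.
Leg 2: γ = 1/√(1 − 0.923²) = 1/√0.1481 = 2.599; τ_2 = 6.236/2.599 = 2.400 s.
Leg 3: β = 0.9494; γ = 1/√(1 − 0.9494²) = 1/√0.09864 = 3.184; τ_3 = 7.517/3.184 = 2.361 s.
Total: 0.02522 + 2.400 + 2.361 s.

τ = 4.79 s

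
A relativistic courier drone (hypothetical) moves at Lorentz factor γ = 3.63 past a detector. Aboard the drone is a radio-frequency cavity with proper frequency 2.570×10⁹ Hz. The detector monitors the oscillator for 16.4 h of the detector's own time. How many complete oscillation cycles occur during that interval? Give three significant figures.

N = 4.18×10¹³

γ = 3.63
During 16.4 h of lab time, the oscillator's proper time advances by τ = Δt/γ = 16.4/3.630 = 4.518 h = 1.626×10⁴ s.
N = f × τ = 2.570×10⁹ × 1.626×10⁴ = 4.180×10¹³.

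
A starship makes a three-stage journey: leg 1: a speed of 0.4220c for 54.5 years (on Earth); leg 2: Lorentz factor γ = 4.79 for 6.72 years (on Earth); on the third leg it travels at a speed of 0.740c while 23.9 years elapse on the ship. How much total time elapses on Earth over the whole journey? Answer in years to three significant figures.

Leg 1: 54.5 years is already measured on Earth.
Leg 2: 6.72 years is already measured on Earth.
Leg 3: γ = 1/√(1 − 0.740²) = 1/√0.4524 = 1.487; Δt_3 = 1.487 × 23.9 = 35.53 years.
Total: 54.50 + 6.720 + 35.53 years.

Δt = 96.8 years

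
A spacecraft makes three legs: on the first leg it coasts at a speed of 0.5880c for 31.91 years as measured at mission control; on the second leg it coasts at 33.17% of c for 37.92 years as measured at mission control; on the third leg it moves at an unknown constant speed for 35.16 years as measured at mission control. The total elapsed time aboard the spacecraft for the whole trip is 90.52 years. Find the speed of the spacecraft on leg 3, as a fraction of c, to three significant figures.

Leg 1: γ = 1/√(1 − 0.5880²) = 1/√0.6543 = 1.236; τ_1 = 31.91/1.236 = 25.81 years.
Leg 2: β = 0.3317; γ = 1/√(1 − 0.3317²) = 1/√0.8900 = 1.060; τ_2 = 37.92/1.060 = 35.77 years.
Leg 3: speed unknown; τ_3 = 35.16/γ_3.
Total proper time: 25.81 + 35.77 + τ_3 = 90.52, so τ_3 = 90.52 − 61.58 = 28.94 years.
γ_3 = 35.16/28.94 = 1.215; β = √(1 − 1/γ²) = √0.3227.

β = 0.568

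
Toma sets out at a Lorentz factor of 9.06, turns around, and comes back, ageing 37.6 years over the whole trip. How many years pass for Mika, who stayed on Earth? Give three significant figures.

Δt = 341 years

γ = 9.06
Earth-frame duration is the dilated interval: Δt = γτ = 9.060 × 37.6 years.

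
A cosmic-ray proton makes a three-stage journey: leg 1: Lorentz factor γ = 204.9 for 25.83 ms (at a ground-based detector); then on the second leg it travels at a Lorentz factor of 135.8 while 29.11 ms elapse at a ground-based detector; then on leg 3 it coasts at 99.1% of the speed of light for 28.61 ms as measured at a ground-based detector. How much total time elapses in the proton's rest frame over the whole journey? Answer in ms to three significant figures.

τ = 4.17 ms

Leg 1: γ = 204.9; τ_1 = 25.83/204.9 = 0.1261 ms.
Leg 2: γ = 135.8; τ_2 = 29.11/135.8 = 0.2144 ms.
Leg 3: β = 0.991; γ = 1/√(1 − 0.991²) = 1/√0.01792 = 7.470; τ_3 = 28.61/7.470 = 3.830 ms.
Total: 0.1261 + 0.2144 + 3.830 ms.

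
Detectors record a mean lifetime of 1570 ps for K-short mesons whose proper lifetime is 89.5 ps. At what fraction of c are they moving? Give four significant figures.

v = 0.9984c

γ = Δt/τ₀ = 1570/89.5 = 17.54
β = √(1 − 1/γ²) = √(1 − 0.003250) = √0.9968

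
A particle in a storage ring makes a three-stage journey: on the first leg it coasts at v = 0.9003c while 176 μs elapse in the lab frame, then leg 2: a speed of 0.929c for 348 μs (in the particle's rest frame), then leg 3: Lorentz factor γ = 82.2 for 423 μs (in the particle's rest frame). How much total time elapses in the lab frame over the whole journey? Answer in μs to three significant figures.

Δt = 3.59×10⁴ μs

Leg 1: 176 μs is already measured in the lab frame.
Leg 2: γ = 1/√(1 − 0.929²) = 1/√0.1370 = 2.702; Δt_2 = 2.702 × 348 = 940.3 μs.
Leg 3: γ = 82.2; Δt_3 = 82.20 × 423 = 3.477×10⁴ μs.
Total: 176.0 + 940.3 + 3.477×10⁴ μs.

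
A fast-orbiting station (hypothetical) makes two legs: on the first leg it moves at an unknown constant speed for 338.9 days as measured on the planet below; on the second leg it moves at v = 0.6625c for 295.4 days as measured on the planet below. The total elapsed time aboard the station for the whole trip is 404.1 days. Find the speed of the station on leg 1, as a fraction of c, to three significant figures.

β = 0.842

Leg 1: speed unknown; τ_1 = 338.9/γ_1.
Leg 2: γ = 1/√(1 − 0.6625²) = 1/√0.5611 = 1.335; τ_2 = 295.4/1.335 = 221.3 days.
Total proper time: τ_1 + 221.3 = 404.1, so τ_1 = 404.1 − 221.3 = 182.8 days.
γ_1 = 338.9/182.8 = 1.854; β = √(1 − 1/γ²) = √0.7090.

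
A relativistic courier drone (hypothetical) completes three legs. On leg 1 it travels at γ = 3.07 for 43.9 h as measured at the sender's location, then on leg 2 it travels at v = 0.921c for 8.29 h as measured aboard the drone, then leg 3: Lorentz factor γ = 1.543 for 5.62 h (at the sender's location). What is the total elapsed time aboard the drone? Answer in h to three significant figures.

τ = 26.2 h

Leg 1: γ = 3.07; τ_1 = 43.9/3.070 = 14.30 h.
Leg 2: 8.29 h is already measured aboard the drone.
Leg 3: γ = 1.543; τ_3 = 5.62/1.543 = 3.642 h.
Total: 14.30 + 8.290 + 3.642 h.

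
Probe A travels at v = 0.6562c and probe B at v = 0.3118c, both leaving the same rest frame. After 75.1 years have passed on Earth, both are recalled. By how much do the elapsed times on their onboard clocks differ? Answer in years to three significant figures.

A: γ = 1/√(1 − 0.6562²) = 1/√0.5694 = 1.325; τ_A = 75.1/1.325 = 56.67 years.
B: γ = 1/√(1 − 0.3118²) = 1/√0.9028 = 1.052; τ_B = 75.1/1.052 = 71.36 years.

|τ_A − τ_B| = 14.7 years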